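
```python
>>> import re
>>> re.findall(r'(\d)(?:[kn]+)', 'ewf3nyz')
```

['3']

This matches a digit (captured); then one or more of one of [kn] (non-capturing group).
With a single group, `findall` returns only what that group captured — 1 item.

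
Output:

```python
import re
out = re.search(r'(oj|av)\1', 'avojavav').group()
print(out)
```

The backreference `\1` re-matches whatever the first group consumed, character for character.
`re.search` tries every starting position until one works.
The match spans [4:8] → 'avav'.
Captured: group 1 = 'av'.

avav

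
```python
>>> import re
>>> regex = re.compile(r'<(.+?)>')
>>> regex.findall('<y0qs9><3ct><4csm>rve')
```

['y0qs9', '3ct', '4csm']

Lazy quantifiers expand one character at a time until the remainder of the pattern can match.
Walking the string: at [0:7] match '<y0qs9>', group 1 = 'y0qs9'; at [7:12] match '<3ct>', group 1 = '3ct'; at [12:18] match '<4csm>', group 1 = '4csm'.
Because there's exactly one group, `findall` drops the full match and keeps group 1 from each hit.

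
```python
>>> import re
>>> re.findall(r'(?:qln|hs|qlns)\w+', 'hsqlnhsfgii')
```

No capturing groups, so `findall` returns the 1 full match string.

['hsqlnhsfgii']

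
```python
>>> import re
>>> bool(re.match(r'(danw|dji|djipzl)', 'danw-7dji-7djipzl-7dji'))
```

`re.match` won't scan ahead — the pattern has to work from the very first character.
The match spans [0:4] → 'danw'.

True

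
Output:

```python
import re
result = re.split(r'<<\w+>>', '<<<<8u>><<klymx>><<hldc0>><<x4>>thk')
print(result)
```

['<<', '', '', '', 'thk']

Matches to split on: at [2:8] → '<<8u>>'; at [8:17] → '<<klymx>>'; at [17:26] → '<<hldc0>>'; at [26:32] → '<<x4>>'.
Each match becomes a cut point; 5 segments remain.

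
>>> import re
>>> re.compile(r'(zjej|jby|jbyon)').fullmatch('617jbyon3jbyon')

None

`fullmatch` succeeds only if the pattern covers the string from start to end.
Here there's no way to consume every character, so the call returns None.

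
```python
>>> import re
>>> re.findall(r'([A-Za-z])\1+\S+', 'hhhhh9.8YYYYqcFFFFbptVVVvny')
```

['h']

A backreference is literal: `\1` must see the identical characters the first group matched.
Matches: at [0:27] match 'hhhhh9.8YYYYqcFFFFbptVVVvny', group 1 = 'h'.
With a single group, `findall` returns only what that group captured — 1 item.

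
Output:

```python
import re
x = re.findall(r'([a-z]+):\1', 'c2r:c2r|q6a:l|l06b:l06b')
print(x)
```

After group 1 captures some text, `\1` only succeeds where that same text appears again.
With a single group, `findall` returns only what that group captured — 0 items.
Nothing in the string satisfies the pattern, so the list is empty.

[]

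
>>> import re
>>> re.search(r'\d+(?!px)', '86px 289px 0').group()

The negative lookahead/lookbehind blocks any match where the forbidden context is present.
The match spans [0:1] → '8'.

'8'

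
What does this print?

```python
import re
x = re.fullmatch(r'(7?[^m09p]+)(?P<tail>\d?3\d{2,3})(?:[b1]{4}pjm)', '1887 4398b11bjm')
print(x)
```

The pattern matches optionally a literal '7', then one or more of any character except [m09p] (captured); then optionally a digit, then the literal '3', then 2 to 3 of a digit (captured as 'tail'); then exactly 4 of one of [b1], then the literal 'pjm' (non-capturing group).
`fullmatch` succeeds only if the pattern covers the string from start to end.
Here there's no way to consume every character, so the call returns None.

None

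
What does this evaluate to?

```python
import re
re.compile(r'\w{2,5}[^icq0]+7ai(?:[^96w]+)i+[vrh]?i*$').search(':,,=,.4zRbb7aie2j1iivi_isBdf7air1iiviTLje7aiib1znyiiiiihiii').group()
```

'4zRbb7aie2j1iivi_isBdf7air1iiviTLje7aiib1znyiiiiihiii'

Pattern: 2 to 5 of a word character, then one or more of any character except [icq0], then the literal '7ai'; then one or more of any character except [96w] (non-capturing group); then one or more of the literal 'i', then optionally one of [vrh], then zero or more of a literal 'i'; then anchored at the end.
The match spans [6:59] → '4zRbb7aie2j1iivi_isBdf7air1iiviTLje7aiib1znyiiiiihiii'.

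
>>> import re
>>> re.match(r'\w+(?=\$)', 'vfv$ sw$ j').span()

(0, 3)

`re.match` only tries the pattern at the start of the string.
The match spans [0:3] → 'vfv'.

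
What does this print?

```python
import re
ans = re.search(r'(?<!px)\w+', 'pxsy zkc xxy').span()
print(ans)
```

(0, 4)

Because the assertion is negative and zero-width, positions next to the forbidden text are skipped.
The match spans [0:4] → 'pxsy'.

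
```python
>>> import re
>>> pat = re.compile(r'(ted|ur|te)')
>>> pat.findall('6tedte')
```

The regex engine tests alternatives in the order written; an earlier branch that matches wins even if a later one would match more.
Walking the string: at [1:4] match 'ted', group 1 = 'ted'; at [4:6] match 'te', group 1 = 'te'.
`findall` collects group 1 from each match (2 total).

['ted', 'te']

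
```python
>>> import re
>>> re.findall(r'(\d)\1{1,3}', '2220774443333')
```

The backreference `\1` re-matches whatever the first group consumed, character for character.
`findall` collects group 1 from each match (4 total).

['2', '7', '4', '3']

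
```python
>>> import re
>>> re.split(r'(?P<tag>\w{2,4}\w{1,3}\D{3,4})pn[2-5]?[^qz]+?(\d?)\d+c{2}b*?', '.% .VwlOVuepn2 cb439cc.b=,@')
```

['.% .', 'VwlOVue', '4', '.b=,@']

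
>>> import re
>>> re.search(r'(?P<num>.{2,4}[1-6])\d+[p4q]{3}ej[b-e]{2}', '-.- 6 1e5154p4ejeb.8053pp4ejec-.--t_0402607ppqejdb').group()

'6 1e5154p4ejeb'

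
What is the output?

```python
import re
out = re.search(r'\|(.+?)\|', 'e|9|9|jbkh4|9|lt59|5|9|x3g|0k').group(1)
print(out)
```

With the lazy modifier that quantifier settles for the fewest repetitions that let the rest of the pattern succeed (the atoms after it are unaffected and can still be greedy).
`re.search` scans for the first position where the pattern succeeds.
The match spans [1:4] → '|9|'.
Captured: group 1 = '9'.

9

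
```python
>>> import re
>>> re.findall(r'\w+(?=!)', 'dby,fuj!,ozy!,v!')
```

['fuj', 'ozy', 'v']

The positive lookaround only admits positions where the adjacent text matches; those characters stay outside the span.
No capturing groups, so `findall` returns the 3 full match strings.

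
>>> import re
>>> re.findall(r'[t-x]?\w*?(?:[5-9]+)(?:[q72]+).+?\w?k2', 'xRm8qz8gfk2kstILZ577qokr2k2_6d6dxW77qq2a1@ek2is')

The pattern matches optionally a character in [t-x], then zero or more of a word character (lazy); then one or more of a character in [5-9] (non-capturing group); then one or more of one of [q72] (non-capturing group); then one or more of any character (lazy), then optionally a word character, then the literal 'k2'.
Lazy quantifiers expand one character at a time until the remainder of the pattern can match.
Walking the string: at [0:11] → 'xRm8qz8gfk2'; at [11:27] → 'kstILZ577qokr2k2'; at [27:45] → '_6d6dxW77qq2a1@ek2'.
Since nothing is captured, `findall` lists the 3 matched substrings directly.

['xRm8qz8gfk2', 'kstILZ577qokr2k2', '_6d6dxW77qq2a1@ek2']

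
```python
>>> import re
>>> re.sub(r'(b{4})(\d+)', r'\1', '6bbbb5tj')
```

'6bbbbtj'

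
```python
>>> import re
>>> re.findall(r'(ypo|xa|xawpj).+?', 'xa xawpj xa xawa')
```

['xa', 'xa', 'xa', 'xa']

The regex engine tests alternatives in the order written; an earlier branch that matches wins even if a later one would match more.
One capturing group, so `findall` returns just the captured substring from each match — 4 in all.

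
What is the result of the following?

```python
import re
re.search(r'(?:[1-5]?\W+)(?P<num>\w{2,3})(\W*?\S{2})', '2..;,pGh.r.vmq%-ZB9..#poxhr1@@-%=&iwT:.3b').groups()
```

Pattern: optionally a character in [1-5], then one or more of a non-word character (non-capturing group); then 2 to 3 of a word character (captured as 'num'); then zero or more of a non-word character (lazy), then exactly 2 of a non-whitespace character (captured).
A non-greedy quantifier consumes as few characters as it can — just enough that the remainder of the pattern still matches from where it stops; whatever follows it matches normally.
`re.search` scans for the first position where the pattern succeeds.
The match spans [0:10] → '2..;,pGh.r'.
Captured: group 1 = 'pGh', group 2 = '.r'.

('pGh', '.r')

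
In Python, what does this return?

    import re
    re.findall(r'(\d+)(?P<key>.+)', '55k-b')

The pattern matches one or more of a digit (captured); then one or more of any character (captured as 'key').
2 groups means the one result is a tuple of 2 captured strings — 1 here.

[('55', 'k-b')]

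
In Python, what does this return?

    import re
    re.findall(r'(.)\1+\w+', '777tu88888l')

A backreference is literal: `\1` must see the identical characters the first group matched.
`findall` collects group 1 from the one match (1 total).

['7']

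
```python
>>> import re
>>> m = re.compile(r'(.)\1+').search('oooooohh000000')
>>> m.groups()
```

('o',)

A backreference is literal: `\1` must see the identical characters the first group matched.
`search` walks the string left to right and returns the first match it finds.
The match spans [0:6] → 'oooooo'.
Captured: group 1 = 'o'.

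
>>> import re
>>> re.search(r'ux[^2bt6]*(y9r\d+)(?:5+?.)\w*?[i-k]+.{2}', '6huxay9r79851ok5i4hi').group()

With the lazy modifier that quantifier settles for the fewest repetitions that let the rest of the pattern succeed (the atoms after it are unaffected and can still be greedy).
The match spans [2:17] → 'uxay9r79851ok5i'.

'uxay9r79851ok5i'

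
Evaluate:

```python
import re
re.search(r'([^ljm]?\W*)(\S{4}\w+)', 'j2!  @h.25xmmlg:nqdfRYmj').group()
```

The match spans [1:15] → '2!  @h.25xmmlg'.

'2!  @h.25xmmlg'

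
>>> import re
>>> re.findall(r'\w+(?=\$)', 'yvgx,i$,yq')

Because the assertion is zero-width, the text it checks is not consumed and won't appear in the result.
Since nothing is captured, `findall` lists the 1 matched substring directly.

['i']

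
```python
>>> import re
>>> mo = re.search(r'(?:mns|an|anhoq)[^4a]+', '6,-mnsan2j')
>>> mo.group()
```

'an2j'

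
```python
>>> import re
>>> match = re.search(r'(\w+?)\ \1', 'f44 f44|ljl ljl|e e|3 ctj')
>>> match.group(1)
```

'f44'

The match spans [0:7] → 'f44 f44'.
Captured: group 1 = 'f44'.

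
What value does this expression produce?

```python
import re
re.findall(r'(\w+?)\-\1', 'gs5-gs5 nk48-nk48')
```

After group 1 captures some text, `\1` only succeeds where that same text appears again.
Matches: at [0:7] match 'gs5-gs5', group 1 = 'gs5'; at [8:17] match 'nk48-nk48', group 1 = 'nk48'.
One capturing group, so `findall` returns just the captured substring from each match — 2 in all.

['gs5', 'nk48']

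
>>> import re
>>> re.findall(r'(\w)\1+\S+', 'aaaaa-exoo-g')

The backreference `\1` re-matches whatever the first group consumed, character for character.
Matches: at [0:12] match 'aaaaa-exoo-g', group 1 = 'a'.
Because there's exactly one group, `findall` drops the full match and keeps group 1 from the one hit.

['a']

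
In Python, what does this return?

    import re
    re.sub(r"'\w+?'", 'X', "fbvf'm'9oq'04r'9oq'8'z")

'fbvfX9oqX9oqXz'

Matches: at [4:7] → "'m'"; at [10:15] → "'04r'"; at [18:21] → "'8'".
Each match is replaced by 'X'.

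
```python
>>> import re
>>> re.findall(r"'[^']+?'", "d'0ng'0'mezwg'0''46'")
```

Walking the string: at [1:6] → "'0ng'"; at [7:14] → "'mezwg'"; at [16:20] → "'46'".
No capturing groups, so `findall` returns the 3 full match strings.

["'0ng'", "'mezwg'", "'46'"]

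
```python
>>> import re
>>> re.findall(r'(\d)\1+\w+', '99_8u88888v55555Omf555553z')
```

['9']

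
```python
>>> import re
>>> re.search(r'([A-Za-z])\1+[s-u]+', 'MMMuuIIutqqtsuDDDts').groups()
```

('M',)

A backreference is literal: `\1` must see the identical characters the first group matched.
`search` walks the string left to right and returns the first match it finds.
The match spans [0:5] → 'MMMuu'.
Captured: group 1 = 'M'.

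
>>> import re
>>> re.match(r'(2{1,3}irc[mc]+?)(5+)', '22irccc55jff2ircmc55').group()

This matches 1 to 3 of the literal '2', then the literal 'irc', then one or more of one of [mc] (lazy) (captured); then one or more of a literal '5' (captured).
With `match`, the pattern is implicitly anchored at the beginning.
The match spans [0:9] → '22irccc55'.
Captured: group 1 = '22irccc', group 2 = '55'.

'22irccc55'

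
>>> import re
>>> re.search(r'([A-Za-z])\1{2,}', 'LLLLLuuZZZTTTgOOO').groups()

('L',)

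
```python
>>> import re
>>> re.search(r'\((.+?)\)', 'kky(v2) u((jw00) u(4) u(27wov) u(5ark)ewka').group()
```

The match spans [3:7] → '(v2)'.

'(v2)'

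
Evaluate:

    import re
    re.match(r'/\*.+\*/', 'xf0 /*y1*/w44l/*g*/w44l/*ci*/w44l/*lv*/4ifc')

None

`re.match` only tries the pattern at the start of the string.
Here the string doesn't start with a match, so the call returns None.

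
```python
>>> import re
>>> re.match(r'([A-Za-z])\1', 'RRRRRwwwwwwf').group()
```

`re.match` only tries the pattern at the start of the string.
The match spans [0:2] → 'RR'.

'RR'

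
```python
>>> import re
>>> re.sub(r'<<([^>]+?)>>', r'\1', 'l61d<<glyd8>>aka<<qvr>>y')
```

'l61dglyd8akaqvry'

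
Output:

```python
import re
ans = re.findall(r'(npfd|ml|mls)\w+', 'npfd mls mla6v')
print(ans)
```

Scanning left to right: at [5:8] match 'mls', group 1 = 'ml'; at [9:14] match 'mla6v', group 1 = 'ml'.
`findall` collects group 1 from each match (2 total).

['ml', 'ml']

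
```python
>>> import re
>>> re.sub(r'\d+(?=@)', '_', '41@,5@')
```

'_@,_@'

The lookaround is zero-width — it requires the adjacent text to match without consuming it, so the asserted text isn't part of the match.
Matches: at [0:2] → '41'; at [4:5] → '5'.
`sub` substitutes '_' at each match site.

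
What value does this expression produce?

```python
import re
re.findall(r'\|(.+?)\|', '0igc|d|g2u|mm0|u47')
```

['d', 'mm0']

A non-greedy quantifier consumes as few characters as it can — just enough that the remainder of the pattern still matches from where it stops; whatever follows it matches normally.
`findall` collects group 1 from each match (2 total).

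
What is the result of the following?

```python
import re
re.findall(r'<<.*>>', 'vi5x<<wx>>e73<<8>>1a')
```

['<<wx>>e73<<8>>']

With no groups in the pattern, `findall` gives back each whole match — 1 here.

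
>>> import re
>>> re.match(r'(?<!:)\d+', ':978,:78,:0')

None

`re.match` won't scan ahead — the pattern has to work from the very first character.
Here the pattern fails at index 0, so the call returns None.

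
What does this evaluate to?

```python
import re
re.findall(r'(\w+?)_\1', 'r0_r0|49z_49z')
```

['r0', '49z']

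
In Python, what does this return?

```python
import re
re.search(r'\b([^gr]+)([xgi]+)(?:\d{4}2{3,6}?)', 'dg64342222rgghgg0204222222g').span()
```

(0, 9)

With the lazy modifier that quantifier settles for the fewest repetitions that let the rest of the pattern succeed (the atoms after it are unaffected and can still be greedy).
The match spans [0:9] → 'dg6434222'.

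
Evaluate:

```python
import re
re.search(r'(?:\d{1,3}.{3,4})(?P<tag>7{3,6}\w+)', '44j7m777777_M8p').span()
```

(0, 15)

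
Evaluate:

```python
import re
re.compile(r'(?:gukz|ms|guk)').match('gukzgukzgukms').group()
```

'gukz'

Alternation tries branches left to right and keeps the first one that lets the overall match succeed at that position.
`re.match` won't scan ahead — the pattern has to work from the very first character.
The match spans [0:4] → 'gukz'.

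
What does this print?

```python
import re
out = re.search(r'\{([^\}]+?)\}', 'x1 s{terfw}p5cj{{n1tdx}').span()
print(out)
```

`search` walks the string left to right and returns the first match it finds.
The match spans [4:11] → '{terfw}'.
Captured: group 1 = 'terfw'.

(4, 11)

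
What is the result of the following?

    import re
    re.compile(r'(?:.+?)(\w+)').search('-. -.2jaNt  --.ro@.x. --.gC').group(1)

The match spans [0:10] → '-. -.2jaNt'.
Captured: group 1 = '2jaNt'.

'2jaNt'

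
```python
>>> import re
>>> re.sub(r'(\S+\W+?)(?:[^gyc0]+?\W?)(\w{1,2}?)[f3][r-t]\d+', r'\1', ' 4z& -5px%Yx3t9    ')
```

' 4z&     '

Pattern: one or more of a non-whitespace character, then one or more of a non-word character (lazy) (captured); then one or more of any character except [gyc0] (lazy), then optionally a non-word character (non-capturing group); then 1 to 2 of a word character (lazy) (captured); then one of [f3], then a character in [r-t], then one or more of a digit.
A `+?`/`*?`/`{m,n}?` starts at its minimum and grows only as far as needed for what follows to match.
Matches: at [1:15] → '4z& -5px%Yx3t9'.
The replacement refers to a captured group, so each match is rewritten using its own captured text.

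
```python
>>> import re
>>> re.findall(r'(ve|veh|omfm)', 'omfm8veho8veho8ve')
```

The regex engine tests alternatives in the order written; an earlier branch that matches wins even if a later one would match more.
With a single group, `findall` returns only what that group captured — 4 items.

['omfm', 've', 've', 've']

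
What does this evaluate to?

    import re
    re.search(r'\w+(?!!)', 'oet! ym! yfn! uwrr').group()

'oe'

`(?!…)`/`(?<!…)` only lets a position through if the neighbouring text does NOT match; no characters are consumed.
`search` walks the string left to right and returns the first match it finds.
The match spans [0:2] → 'oe'.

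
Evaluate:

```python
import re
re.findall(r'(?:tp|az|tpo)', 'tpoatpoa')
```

['tp', 'tp']

`|` is ordered: at each position the engine commits to the first alternative that works.
Scanning left to right: at [0:2] → 'tp'; at [4:6] → 'tp'.
With no groups in the pattern, `findall` gives back each whole match — 2 here.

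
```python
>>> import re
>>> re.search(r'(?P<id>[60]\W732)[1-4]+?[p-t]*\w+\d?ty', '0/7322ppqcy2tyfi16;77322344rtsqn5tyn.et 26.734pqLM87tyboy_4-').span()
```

(0, 14)

This matches one of [60], then a non-word character, then the literal '732' (captured as 'id'); then one or more of a character in [1-4] (lazy); then zero or more of a character in [p-t]; then one or more of a word character, then optionally a digit, then the literal 'ty'.
`re.search` tries every starting position until one works.
The match spans [0:14] → '0/7322ppqcy2ty'.
Captured: group 1 = '0/732'.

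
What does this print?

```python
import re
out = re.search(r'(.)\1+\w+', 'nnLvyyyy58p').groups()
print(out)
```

`\1` is not a pattern — it's the concrete string captured by group 1, re-applied verbatim.
Unlike `match`, `search` isn't anchored — it looks for the pattern anywhere in the string.
The match spans [0:11] → 'nnLvyyyy58p'.
Captured: group 1 = 'n'.

('n',)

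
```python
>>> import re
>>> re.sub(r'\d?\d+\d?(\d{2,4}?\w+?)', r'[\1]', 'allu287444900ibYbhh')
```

'allu[00i]bYbhh'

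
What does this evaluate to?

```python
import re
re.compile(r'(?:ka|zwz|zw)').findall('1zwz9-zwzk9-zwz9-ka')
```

Alternation tries branches left to right and keeps the first one that lets the overall match succeed at that position.
Scanning left to right: at [1:4] → 'zwz'; at [6:9] → 'zwz'; at [12:15] → 'zwz'; at [17:19] → 'ka'.
Since nothing is captured, `findall` lists the 4 matched substrings directly.

['zwz', 'zwz', 'zwz', 'ka']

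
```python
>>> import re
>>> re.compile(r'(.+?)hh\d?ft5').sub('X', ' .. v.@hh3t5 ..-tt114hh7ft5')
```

'X'

The pattern matches one or more of any character (lazy) (captured); then the literal 'hh', then optionally a digit, then the literal 'ft5'.
Matches: at [0:27] → ' .. v.@hh3t5 ..-tt114hh7ft5'.
Every occurrence is swapped for 'X'.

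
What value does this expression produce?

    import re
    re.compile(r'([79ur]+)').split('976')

['', '97', '6']

Pattern: one or more of one of [79ur] (captured).
Matches to split on: at [0:2] → '97'.
`re.split` interleaves the captured-group text with the surrounding fragments.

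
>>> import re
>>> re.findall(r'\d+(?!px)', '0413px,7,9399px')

['041', '7', '939']

`(?!…)`/`(?<!…)` only lets a position through if the neighbouring text does NOT match; no characters are consumed.
`findall` yields the raw match text (3 of them) because the pattern has no groups.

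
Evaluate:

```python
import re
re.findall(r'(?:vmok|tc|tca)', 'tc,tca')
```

Alternation tries branches left to right and keeps the first one that lets the overall match succeed at that position.
With no groups in the pattern, `findall` gives back each whole match — 2 here.

['tc', 'tc']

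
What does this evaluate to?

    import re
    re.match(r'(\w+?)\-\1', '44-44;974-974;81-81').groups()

('44',)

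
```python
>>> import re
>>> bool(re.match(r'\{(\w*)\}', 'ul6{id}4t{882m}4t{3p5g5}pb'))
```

False

`match` is anchored at position 0; if the pattern doesn't fit there, it returns None.
Here the string doesn't start with a match, so the call returns None, and `bool(None)` is False.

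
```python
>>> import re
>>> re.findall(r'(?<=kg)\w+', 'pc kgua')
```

The positive lookaround only admits positions where the adjacent text matches; those characters stay outside the span.
Scanning left to right: at [5:7] → 'ua'.
With no groups in the pattern, `findall` gives back each whole match — 1 here.

['ua']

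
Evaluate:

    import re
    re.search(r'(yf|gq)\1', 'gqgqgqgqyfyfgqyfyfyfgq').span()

`\1` has to match the exact text group 1 already captured.
The match spans [0:4] → 'gqgq'.

(0, 4)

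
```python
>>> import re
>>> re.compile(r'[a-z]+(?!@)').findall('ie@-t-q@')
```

['i', 't']

`(?!…)`/`(?<!…)` only lets a position through if the neighbouring text does NOT match; no characters are consumed.
No capturing groups, so `findall` returns the 2 full match strings.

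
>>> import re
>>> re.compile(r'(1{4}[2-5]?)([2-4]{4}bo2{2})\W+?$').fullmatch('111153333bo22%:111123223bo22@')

None

For `fullmatch`, every character of the input must be accounted for by the pattern.
Here the string isn't matched end-to-end, so the call returns None.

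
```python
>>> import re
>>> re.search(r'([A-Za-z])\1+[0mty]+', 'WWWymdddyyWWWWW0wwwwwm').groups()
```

('W',)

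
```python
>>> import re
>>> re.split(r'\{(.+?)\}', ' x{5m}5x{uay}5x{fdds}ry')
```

A non-greedy quantifier consumes as few characters as it can — just enough that the remainder of the pattern still matches from where it stops; whatever follows it matches normally.
Matches to split on: at [2:6] → '{5m}'; at [8:13] → '{uay}'; at [15:21] → '{fdds}'.
`re.split` interleaves the captured-group text with the surrounding fragments.

[' x', '5m', '5x', 'uay', '5x', 'fdds', 'ry']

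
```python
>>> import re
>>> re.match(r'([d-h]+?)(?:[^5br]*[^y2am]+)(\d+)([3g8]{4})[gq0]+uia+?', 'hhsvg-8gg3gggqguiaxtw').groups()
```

('h', '8', 'gg3g')

The match spans [0:18] → 'hhsvg-8gg3gggqguia'.
Captured: group 1 = 'h', group 2 = '8', group 3 = 'gg3g'.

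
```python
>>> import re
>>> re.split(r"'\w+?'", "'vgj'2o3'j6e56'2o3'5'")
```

The string is cut at each match, leaving 4 pieces.

['', '2o3', '2o3', '']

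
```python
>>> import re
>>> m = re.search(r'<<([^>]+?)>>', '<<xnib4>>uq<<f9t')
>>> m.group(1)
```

`search` walks the string left to right and returns the first match it finds.
The match spans [0:9] → '<<xnib4>>'.
Captured: group 1 = 'xnib4'.

'xnib4'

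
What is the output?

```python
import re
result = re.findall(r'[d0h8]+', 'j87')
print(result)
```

['8']

Pattern: one or more of one of [d0h8].
Matches: at [1:2] → '8'.
`findall` yields the raw match text (1 of them) because the pattern has no groups.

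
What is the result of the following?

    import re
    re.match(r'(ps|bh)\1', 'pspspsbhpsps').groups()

`\1` has to match the exact text group 1 already captured.
`re.match` only tries the pattern at the start of the string.
The match spans [0:4] → 'psps'.
Captured: group 1 = 'ps'.

('ps',)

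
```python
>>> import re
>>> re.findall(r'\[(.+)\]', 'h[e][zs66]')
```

One capturing group, so `findall` returns just the captured substring from the one match — 1 in all.

['e][zs66']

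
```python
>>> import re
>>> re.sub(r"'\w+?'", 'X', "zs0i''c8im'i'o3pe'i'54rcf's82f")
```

Each match is replaced by 'X'.

"zs0i'XiXiXs82f"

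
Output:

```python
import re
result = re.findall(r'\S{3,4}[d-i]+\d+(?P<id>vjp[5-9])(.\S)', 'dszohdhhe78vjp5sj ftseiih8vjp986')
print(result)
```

With 2 capturing groups, `findall` returns a 2-tuple per match.

[('vjp5', 'sj'), ('vjp9', '86')]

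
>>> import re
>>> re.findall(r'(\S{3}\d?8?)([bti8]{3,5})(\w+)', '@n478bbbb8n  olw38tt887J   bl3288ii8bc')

[('@n478', 'bbbb8', 'n'), ('olw38', 'tt88', '7J'), ('bl328', '8ii8b', 'c')]

Pattern: exactly 3 of a non-whitespace character, then optionally a digit, then optionally the literal '8' (captured); then 3 to 5 of one of [bti8] (captured); then one or more of a word character (captured).
With 3 capturing groups, `findall` returns a 3-tuple per match.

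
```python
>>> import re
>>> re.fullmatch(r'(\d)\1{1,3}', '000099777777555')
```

`\1` has to match the exact text group 1 already captured.
For `fullmatch`, every character of the input must be accounted for by the pattern.
Here the pattern can't cover the whole string, so the call returns None.

None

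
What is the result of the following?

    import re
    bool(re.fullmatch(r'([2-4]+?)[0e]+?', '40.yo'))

False

The pattern matches one or more of a character in [2-4] (lazy) (captured); then one or more of one of [0e] (lazy).
`re.fullmatch` is like wrapping the pattern in `^…$` (in single-line mode).
Here the pattern can't cover the whole string, so the call returns None, and `bool(None)` is False.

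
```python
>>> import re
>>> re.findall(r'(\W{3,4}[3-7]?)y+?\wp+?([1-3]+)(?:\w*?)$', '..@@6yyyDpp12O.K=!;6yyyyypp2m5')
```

[('=!;6', '2')]

This matches 3 to 4 of a non-word character, then optionally a character in [3-7] (captured); then one or more of the literal 'y' (lazy), then a word character, then one or more of the literal 'p' (lazy); then one or more of a character in [1-3] (captured); then zero or more of a word character (lazy) (non-capturing group); then anchored at the end.
2 groups means the one result is a tuple of 2 captured strings — 1 here.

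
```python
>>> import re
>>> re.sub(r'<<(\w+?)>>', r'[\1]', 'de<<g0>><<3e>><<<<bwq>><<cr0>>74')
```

Matches: at [2:8] → '<<g0>>'; at [8:14] → '<<3e>>'; at [16:23] → '<<bwq>>'; at [23:30] → '<<cr0>>'.
`\1` in the replacement pulls in group 1's text for each match.

'de[g0][3e]<<[bwq][cr0]74'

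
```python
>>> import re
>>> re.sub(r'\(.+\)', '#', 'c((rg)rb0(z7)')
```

Each match is replaced by '#'.

'c#'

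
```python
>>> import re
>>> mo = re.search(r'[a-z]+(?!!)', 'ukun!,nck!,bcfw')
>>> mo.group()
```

A negative assertion filters positions out without eating any characters.
Unlike `match`, `search` isn't anchored — it looks for the pattern anywhere in the string.
The match spans [0:3] → 'uku'.

'uku'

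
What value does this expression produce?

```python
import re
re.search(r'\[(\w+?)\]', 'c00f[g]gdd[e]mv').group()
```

'[g]'

The match spans [4:7] → '[g]'.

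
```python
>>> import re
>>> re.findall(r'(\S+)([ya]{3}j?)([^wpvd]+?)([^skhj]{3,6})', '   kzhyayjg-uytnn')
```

[('kzh', 'yayj', 'g', '-uytnn')]

With the lazy modifier that quantifier settles for the fewest repetitions that let the rest of the pattern succeed (the atoms after it are unaffected and can still be greedy).
4 groups means the one result is a tuple of 4 captured strings — 1 here.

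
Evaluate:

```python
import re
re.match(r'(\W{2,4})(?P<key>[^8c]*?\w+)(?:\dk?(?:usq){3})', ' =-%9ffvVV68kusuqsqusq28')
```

This matches 2 to 4 of a non-word character (captured); then zero or more of any character except [8c] (lazy), then one or more of a word character (captured as 'key'); then a digit, then optionally a literal 'k', then the literal 'usq' repeated 3 times (non-capturing group).
`re.match` only tries the pattern at the start of the string.
Here the string doesn't start with a match, so the call returns None.

None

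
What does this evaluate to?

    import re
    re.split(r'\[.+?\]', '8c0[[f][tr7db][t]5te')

['8c0', '', '', '5te']

A non-greedy quantifier consumes as few characters as it can — just enough that the remainder of the pattern still matches from where it stops; whatever follows it matches normally.
The string is cut at each match, leaving 4 pieces.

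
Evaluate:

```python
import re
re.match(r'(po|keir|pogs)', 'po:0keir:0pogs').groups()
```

('po',)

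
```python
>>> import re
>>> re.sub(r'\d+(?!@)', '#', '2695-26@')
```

`(?!…)`/`(?<!…)` only lets a position through if the neighbouring text does NOT match; no characters are consumed.
Matches: at [0:4] → '2695'; at [5:6] → '2'.
Each match is replaced by '#'.

'#-#6@'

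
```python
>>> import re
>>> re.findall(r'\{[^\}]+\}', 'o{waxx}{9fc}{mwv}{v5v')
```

Scanning left to right: at [1:7] → '{waxx}'; at [7:12] → '{9fc}'; at [12:17] → '{mwv}'.
With no groups in the pattern, `findall` gives back each whole match — 3 here.

['{waxx}', '{9fc}', '{mwv}']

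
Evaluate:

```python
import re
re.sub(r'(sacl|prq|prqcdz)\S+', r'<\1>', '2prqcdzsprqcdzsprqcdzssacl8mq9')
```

Branches in `(...|...)` are attempted left-to-right; the first branch that allows the whole pattern to succeed is taken.
Matches: at [1:30] → 'prqcdzsprqcdzsprqcdzssacl8mq9'.
Each match is replaced using the text its own group 1 captured.

'2<prq>'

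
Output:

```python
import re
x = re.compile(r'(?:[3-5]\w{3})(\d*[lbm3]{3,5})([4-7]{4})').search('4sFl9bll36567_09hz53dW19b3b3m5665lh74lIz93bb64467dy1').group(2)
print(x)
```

6567

This matches a character in [3-5], then exactly 3 of a word character (non-capturing group); then zero or more of a digit, then 3 to 5 of one of [lbm3] (captured); then exactly 4 of a character in [4-7] (captured).
`re.search` scans for the first position where the pattern succeeds.
The match spans [0:13] → '4sFl9bll36567'.
Captured: group 1 = '9bll3', group 2 = '6567'.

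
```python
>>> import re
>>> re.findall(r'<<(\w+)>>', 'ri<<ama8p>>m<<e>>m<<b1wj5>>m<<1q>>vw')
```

Walking the string: at [2:11] match '<<ama8p>>', group 1 = 'ama8p'; at [12:17] match '<<e>>', group 1 = 'e'; at [18:27] match '<<b1wj5>>', group 1 = 'b1wj5'; at [28:34] match '<<1q>>', group 1 = '1q'.
One capturing group, so `findall` returns just the captured substring from each match — 4 in all.

['ama8p', 'e', 'b1wj5', '1q']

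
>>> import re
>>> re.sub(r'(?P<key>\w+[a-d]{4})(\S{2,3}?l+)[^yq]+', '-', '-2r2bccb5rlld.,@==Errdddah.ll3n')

'--'

`sub` substitutes '-' at each match site.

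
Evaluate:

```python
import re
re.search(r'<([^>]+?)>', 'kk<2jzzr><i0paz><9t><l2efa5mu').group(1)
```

'2jzzr'

The match spans [2:9] → '<2jzzr>'.
Captured: group 1 = '2jzzr'.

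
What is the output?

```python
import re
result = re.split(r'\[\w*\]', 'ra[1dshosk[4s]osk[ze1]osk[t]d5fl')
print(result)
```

Matches to split on: at [10:14] → '[4s]'; at [17:22] → '[ze1]'; at [25:28] → '[t]'.
The string is cut at each match, leaving 4 pieces.

['ra[1dshosk', 'osk', 'osk', 'd5fl']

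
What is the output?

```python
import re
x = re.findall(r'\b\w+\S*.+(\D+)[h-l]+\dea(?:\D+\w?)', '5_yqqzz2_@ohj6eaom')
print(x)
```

This matches a word boundary (`\b`, zero-width); then one or more of a word character, then zero or more of a non-whitespace character, then one or more of any character; then one or more of a non-digit (captured); then one or more of a character in [h-l], then a digit, then the literal 'ea'; then one or more of a non-digit, then optionally a word character (non-capturing group).
Walking the string: at [0:18] match '5_yqqzz2_@ohj6eaom', group 1 = 'h'.
Because there's exactly one group, `findall` drops the full match and keeps group 1 from the one hit.

['h']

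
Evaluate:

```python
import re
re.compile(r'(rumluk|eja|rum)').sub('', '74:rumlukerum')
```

The regex engine tests alternatives in the order written; an earlier branch that matches wins even if a later one would match more.
Matches: at [3:9] → 'rumluk'; at [10:13] → 'rum'.
Every occurrence is swapped for ''.

'74:e'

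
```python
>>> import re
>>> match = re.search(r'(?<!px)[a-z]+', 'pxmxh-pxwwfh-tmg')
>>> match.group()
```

A negative assertion filters positions out without eating any characters.
The match spans [0:5] → 'pxmxh'.

'pxmxh'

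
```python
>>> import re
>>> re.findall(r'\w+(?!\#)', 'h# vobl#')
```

['vob']

The negative lookaround is zero-width — it rules out positions where the adjacent text would match, without consuming anything.
Since nothing is captured, `findall` lists the 1 matched substring directly.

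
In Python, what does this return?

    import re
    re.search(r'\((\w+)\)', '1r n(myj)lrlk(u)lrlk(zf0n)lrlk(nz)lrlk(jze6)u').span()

(4, 9)

The match spans [4:9] → '(myj)'.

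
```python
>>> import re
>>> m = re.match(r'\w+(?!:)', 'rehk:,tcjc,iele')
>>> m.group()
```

`match` is anchored at position 0; if the pattern doesn't fit there, it returns None.
The match spans [0:3] → 'reh'.

'reh'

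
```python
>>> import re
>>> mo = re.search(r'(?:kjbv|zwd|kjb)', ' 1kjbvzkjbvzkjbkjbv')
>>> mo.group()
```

'kjbv'

Alternation isn't longest-match — the leftmost alternative that fits at this position is chosen.
The match spans [2:6] → 'kjbv'.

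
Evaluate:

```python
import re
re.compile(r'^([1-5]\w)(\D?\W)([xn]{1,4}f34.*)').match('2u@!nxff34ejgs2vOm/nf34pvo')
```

`re.match` won't scan ahead — the pattern has to work from the very first character.
Here the pattern fails at index 0, so the call returns None.

None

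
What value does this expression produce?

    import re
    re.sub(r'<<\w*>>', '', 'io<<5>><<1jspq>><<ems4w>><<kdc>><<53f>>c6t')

Each match is replaced by ''.

'ioc6t'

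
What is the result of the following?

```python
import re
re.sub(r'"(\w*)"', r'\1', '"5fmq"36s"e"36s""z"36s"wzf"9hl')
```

Matches: at [0:6] → '"5fmq"'; at [9:12] → '"e"'; at [15:17] → '""'; at [18:23] → '"36s"'.
`\1` in the replacement pulls in group 1's text for each match.

'5fmq36se36sz36swzf"9hl'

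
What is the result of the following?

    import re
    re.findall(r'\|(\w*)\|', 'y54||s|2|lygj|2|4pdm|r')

Walking the string: at [3:5] match '||', group 1 = ''; at [6:9] match '|2|', group 1 = '2'; at [13:16] match '|2|', group 1 = '2'.
With a single group, `findall` returns only what that group captured — 3 items.

['', '2', '2']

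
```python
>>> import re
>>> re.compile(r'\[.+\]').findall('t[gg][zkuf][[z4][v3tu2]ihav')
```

['[gg][zkuf][[z4][v3tu2]']

With no groups in the pattern, `findall` gives back each whole match — 1 here.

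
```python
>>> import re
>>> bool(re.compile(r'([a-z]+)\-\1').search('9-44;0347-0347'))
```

False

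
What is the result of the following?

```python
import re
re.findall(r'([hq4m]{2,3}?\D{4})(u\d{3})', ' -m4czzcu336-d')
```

Multiple groups make `findall` return tuples — one 2-tuple for the one match.

[('m4czzc', 'u336')]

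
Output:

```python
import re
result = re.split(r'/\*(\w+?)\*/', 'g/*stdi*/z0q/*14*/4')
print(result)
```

Matches to split on: at [1:9] → '/*stdi*/'; at [12:18] → '/*14*/'.
With a capturing group present, the delimiter's captured portion is kept in the result list.

['g', 'stdi', 'z0q', '14', '4']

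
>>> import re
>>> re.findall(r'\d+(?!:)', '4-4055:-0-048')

['4', '405', '0', '048']

Because the assertion is negative and zero-width, positions next to the forbidden text are skipped.
With no groups in the pattern, `findall` gives back each whole match — 4 here.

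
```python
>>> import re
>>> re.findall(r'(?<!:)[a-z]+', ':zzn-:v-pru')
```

['zn', 'pru']

`(?!…)`/`(?<!…)` only lets a position through if the neighbouring text does NOT match; no characters are consumed.
Since nothing is captured, `findall` lists the 2 matched substrings directly.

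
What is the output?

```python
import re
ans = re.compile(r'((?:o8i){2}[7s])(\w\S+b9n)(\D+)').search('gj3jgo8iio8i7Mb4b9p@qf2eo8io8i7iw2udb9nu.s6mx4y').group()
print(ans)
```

o8io8i7iw2udb9nu.s

The match spans [24:42] → 'o8io8i7iw2udb9nu.s'.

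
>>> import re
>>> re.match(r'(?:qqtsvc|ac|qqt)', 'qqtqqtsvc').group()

With `match`, the pattern is implicitly anchored at the beginning.
The match spans [0:3] → 'qqt'.

'qqt'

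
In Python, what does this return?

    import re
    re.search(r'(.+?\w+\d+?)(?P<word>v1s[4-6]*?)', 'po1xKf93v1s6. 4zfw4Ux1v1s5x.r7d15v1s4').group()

Pattern: one or more of any character (lazy), then one or more of a word character, then one or more of a digit (lazy) (captured); then the literal 'v1s', then zero or more of a character in [4-6] (lazy) (captured as 'word').
With the lazy modifier that quantifier settles for the fewest repetitions that let the rest of the pattern succeed (the atoms after it are unaffected and can still be greedy).
`re.search` tries every starting position until one works.
The match spans [0:11] → 'po1xKf93v1s'.
Captured: group 1 = 'po1xKf93', group 2 = 'v1s'.

'po1xKf93v1s'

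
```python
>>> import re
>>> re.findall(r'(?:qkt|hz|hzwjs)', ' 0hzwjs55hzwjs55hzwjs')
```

The regex engine tests alternatives in the order written; an earlier branch that matches wins even if a later one would match more.
No capturing groups, so `findall` returns the 3 full match strings.

['hz', 'hz', 'hz']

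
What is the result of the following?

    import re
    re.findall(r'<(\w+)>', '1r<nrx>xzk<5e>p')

['nrx', '5e']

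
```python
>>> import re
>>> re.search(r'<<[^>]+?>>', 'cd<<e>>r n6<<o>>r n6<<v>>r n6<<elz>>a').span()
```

`re.search` tries every starting position until one works.
The match spans [2:7] → '<<e>>'.

(2, 7)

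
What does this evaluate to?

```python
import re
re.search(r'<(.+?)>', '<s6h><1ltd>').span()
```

(0, 5)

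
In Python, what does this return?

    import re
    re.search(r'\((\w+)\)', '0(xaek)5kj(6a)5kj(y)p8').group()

`search` walks the string left to right and returns the first match it finds.
The match spans [1:7] → '(xaek)'.
Captured: group 1 = 'xaek'.

'(xaek)'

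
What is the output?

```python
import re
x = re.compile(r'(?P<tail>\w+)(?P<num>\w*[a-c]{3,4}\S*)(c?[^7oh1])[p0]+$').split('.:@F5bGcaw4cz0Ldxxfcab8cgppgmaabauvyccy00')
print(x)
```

['.:@', 'F5bGcaw4cz0Ldxxfcab8cgppgma', 'abauvyccy', '0', '']

The pattern matches one or more of a word character (captured as 'tail'); then zero or more of a word character, then 3 to 4 of a character in [a-c], then zero or more of a non-whitespace character (captured as 'num'); then optionally a literal 'c', then any character except [7oh1] (captured); then one or more of one of [p0]; then anchored at the end.
Because the pattern has a capturing group, `split` also inserts each captured text between the pieces.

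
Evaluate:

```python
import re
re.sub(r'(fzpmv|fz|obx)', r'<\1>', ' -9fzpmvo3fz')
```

' -9<fzpmv>o3<fz>'

Alternation tries branches left to right and keeps the first one that lets the overall match succeed at that position.
The replacement refers to a captured group, so each match is rewritten using its own captured text.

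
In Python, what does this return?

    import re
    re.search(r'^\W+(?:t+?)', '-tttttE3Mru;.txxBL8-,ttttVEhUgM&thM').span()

Lazy quantifiers expand one character at a time until the remainder of the pattern can match.
The match spans [0:2] → '-t'.

(0, 2)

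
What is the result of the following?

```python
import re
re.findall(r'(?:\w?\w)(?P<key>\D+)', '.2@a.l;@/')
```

['@a.l;@/']

This matches optionally a word character, then a word character (non-capturing group); then one or more of a non-digit (captured as 'key').
`findall` collects group 1 from the one match (1 total).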